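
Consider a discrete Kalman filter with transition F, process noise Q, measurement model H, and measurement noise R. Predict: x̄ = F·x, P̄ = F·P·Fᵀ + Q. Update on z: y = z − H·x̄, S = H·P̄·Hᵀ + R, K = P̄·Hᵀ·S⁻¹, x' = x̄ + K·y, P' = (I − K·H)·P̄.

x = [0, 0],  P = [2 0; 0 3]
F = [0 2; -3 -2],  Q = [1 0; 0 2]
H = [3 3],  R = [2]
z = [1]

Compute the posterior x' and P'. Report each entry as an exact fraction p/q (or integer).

x' = [3/191, 60/191]
P' = [2474/191 -2472/191; -2472/191 2512/191]

x̄ = F·x = [0, 0]
P̄ = F·P·Fᵀ + Q = [13 -12; -12 32]
y = z − H·x̄ = [1]
S = H·P̄·Hᵀ + R = [191]
K = P̄·Hᵀ·S⁻¹ = [3/191; 60/191]
x' = x̄ + K·y = [3/191, 60/191]
P' = (I − K·H)·P̄ = [2474/191 -2472/191; -2472/191 2512/191]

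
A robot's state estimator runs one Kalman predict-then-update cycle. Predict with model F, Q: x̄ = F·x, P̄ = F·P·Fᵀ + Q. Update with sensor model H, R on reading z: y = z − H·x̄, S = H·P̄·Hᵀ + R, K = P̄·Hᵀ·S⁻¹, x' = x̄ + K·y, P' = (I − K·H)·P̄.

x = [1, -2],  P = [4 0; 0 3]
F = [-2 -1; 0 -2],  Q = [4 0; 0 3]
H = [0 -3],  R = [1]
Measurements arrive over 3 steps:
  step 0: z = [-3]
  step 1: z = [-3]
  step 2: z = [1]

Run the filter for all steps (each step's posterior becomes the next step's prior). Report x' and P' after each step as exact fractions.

step 0: x' = [-81/68, 139/136], P' = [701/34 3/68; 3/68 15/136]
step 1: x' = [3697/2174, 1967/2174], P' = [94257/1087 27/2174; 27/2174 117/1087]
step 2: x' = [-36341/8662, -6577/17324], P' = [1520135/4331 36/4331; 36/4331 3729/34648]

step 0: x̄ = F·x = [0, 4]
step 0: P̄ = F·P·Fᵀ + Q = [23 6; 6 15]
step 0: y = z − H·x̄ = [9]
step 0: S = H·P̄·Hᵀ + R = [136]
step 0: K = P̄·Hᵀ·S⁻¹ = [-9/68; -45/136]
step 0: x' = x̄ + K·y = [-81/68, 139/136]
step 0: P' = (I − K·H)·P̄ = [701/34 3/68; 3/68 15/136]
step 1: x̄ = F·x = [185/136, -139/68]
step 1: P̄ = F·P·Fᵀ + Q = [11799/136 27/68; 27/68 117/34]
step 1: y = z − H·x̄ = [-621/68]
step 1: S = H·P̄·Hᵀ + R = [1087/34]
step 1: K = P̄·Hᵀ·S⁻¹ = [-81/2174; -351/1087]
step 1: x' = x̄ + K·y = [3697/2174, 1967/2174]
step 1: P' = (I − K·H)·P̄ = [94257/1087 27/2174; 27/2174 117/1087]
step 2: x̄ = F·x = [-9361/2174, -1967/1087]
step 2: P̄ = F·P·Fᵀ + Q = [381547/1087 288/1087; 288/1087 3729/1087]
step 2: y = z − H·x̄ = [-4814/1087]
step 2: S = H·P̄·Hᵀ + R = [34648/1087]
step 2: K = P̄·Hᵀ·S⁻¹ = [-108/4331; -11187/34648]
step 2: x' = x̄ + K·y = [-36341/8662, -6577/17324]
step 2: P' = (I − K·H)·P̄ = [1520135/4331 36/4331; 36/4331 3729/34648]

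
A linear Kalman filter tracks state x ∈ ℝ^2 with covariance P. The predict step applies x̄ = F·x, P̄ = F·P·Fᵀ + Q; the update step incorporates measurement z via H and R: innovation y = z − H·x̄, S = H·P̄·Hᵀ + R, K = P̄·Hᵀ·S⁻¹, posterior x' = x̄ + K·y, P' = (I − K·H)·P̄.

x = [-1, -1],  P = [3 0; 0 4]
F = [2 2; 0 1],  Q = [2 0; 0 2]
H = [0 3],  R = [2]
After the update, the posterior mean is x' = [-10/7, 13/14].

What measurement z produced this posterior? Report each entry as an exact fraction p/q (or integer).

x̄ = F·x = [-4, -1]
P̄ = F·P·Fᵀ + Q = [30 8; 8 6]
S = H·P̄·Hᵀ + R = [56]
K = P̄·Hᵀ·S⁻¹ = [3/7; 9/28]
x' − x̄ = [18/7, 27/14] = K·y
y = (KᵀK)⁻¹·Kᵀ·(x' − x̄) = [6]
z = y + H·x̄ = [6] + [-3] = [3]

z = [3]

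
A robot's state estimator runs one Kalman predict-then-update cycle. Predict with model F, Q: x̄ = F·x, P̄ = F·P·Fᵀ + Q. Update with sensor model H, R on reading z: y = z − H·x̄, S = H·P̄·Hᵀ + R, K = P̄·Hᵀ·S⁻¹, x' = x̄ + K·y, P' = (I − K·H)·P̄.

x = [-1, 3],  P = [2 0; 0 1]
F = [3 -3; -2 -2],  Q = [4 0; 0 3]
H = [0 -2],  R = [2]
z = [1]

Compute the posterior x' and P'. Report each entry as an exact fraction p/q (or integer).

x̄ = F·x = [-12, -4]
P̄ = F·P·Fᵀ + Q = [31 -6; -6 15]
y = z − H·x̄ = [-7]
S = H·P̄·Hᵀ + R = [62]
K = P̄·Hᵀ·S⁻¹ = [6/31; -15/31]
x' = x̄ + K·y = [-414/31, -19/31]
P' = (I − K·H)·P̄ = [889/31 -6/31; -6/31 15/31]

x' = [-414/31, -19/31]
P' = [889/31 -6/31; -6/31 15/31]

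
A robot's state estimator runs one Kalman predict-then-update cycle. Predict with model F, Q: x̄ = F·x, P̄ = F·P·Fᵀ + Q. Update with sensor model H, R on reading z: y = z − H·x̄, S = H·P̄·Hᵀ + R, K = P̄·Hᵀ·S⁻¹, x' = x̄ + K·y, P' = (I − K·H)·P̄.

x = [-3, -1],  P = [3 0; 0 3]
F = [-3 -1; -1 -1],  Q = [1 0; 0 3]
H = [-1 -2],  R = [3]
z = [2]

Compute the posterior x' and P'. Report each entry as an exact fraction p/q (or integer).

x' = [40/59, -64/59]
P' = [633/118 -117/59; -117/59 81/59]

x̄ = F·x = [10, 4]
P̄ = F·P·Fᵀ + Q = [31 12; 12 9]
y = z − H·x̄ = [20]
S = H·P̄·Hᵀ + R = [118]
K = P̄·Hᵀ·S⁻¹ = [-55/118; -15/59]
x' = x̄ + K·y = [40/59, -64/59]
P' = (I − K·H)·P̄ = [633/118 -117/59; -117/59 81/59]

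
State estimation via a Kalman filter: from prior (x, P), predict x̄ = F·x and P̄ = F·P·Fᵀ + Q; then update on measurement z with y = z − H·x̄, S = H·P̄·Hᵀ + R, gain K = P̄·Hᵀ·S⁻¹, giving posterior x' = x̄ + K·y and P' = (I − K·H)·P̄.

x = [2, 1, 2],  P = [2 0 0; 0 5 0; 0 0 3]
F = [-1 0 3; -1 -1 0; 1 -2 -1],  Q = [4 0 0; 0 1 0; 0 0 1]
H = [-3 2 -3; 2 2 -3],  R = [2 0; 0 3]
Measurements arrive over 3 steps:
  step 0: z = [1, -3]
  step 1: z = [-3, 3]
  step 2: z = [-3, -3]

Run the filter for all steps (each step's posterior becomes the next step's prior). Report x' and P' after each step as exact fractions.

step 0: x' = [-3190/4141, -14921/4141, -8005/4141], P' = [21403/107666 751/53833 -6141/107666; 751/53833 380654/53833 255219/53833; -6141/107666 255219/53833 358831/107666]
step 1: x' = [2688882689/2297313263, 4167937912/2297313263, 2360338058/2297313263], P' = [452245236/2297313263 -126767283/2297313263 -241107822/2297313263; -126767283/2297313263 11406943941/4594626526 3916559736/2297313263; -241107822/2297313263 3916559736/2297313263 3040179864/2297313263]
step 2: x' = [180760017935/40985749974913, -94068764524706/40985749974913, -23133853167418/40985749974913], P' = [8052790865236/40985749974913 -1825651557799/40985749974913 -3987402275718/40985749974913; -1825651557799/40985749974913 179830840999007/81971499949826 61327732405866/40985749974913; -3987402275718/40985749974913 61327732405866/40985749974913 48069143471200/40985749974913]

step 0: x̄ = F·x = [4, -3, -2]
step 0: P̄ = F·P·Fᵀ + Q = [33 2 -11; 2 8 8; -11 8 26]
step 0: y = z − H·x̄ = [13, -11]
step 0: S = H·P̄·Hᵀ + R = [247 -65; -65 453]
step 0: K = P̄·Hᵀ·S⁻¹ = [-21391/107666 1647/8282; -3301/53833 -73/4141; -18597/107666 -1741/8282]
step 0: x' = x̄ + K·y = [-3190/4141, -14921/4141, -8005/4141]
step 0: P' = (I − K·H)·P̄ = [21403/107666 751/53833 -6141/107666; 751/53833 380654/53833 255219/53833; -6141/107666 255219/53833 358831/107666]
step 1: x̄ = F·x = [-20825/4141, 18111/4141, 34657/4141]
step 1: P̄ = F·P·Fᵀ + Q = [1859196/53833 -744993/53833 -2091042/53833; -744993/53833 893381/107666 1003506/53833; -2091042/53833 1003506/53833 2790579/53833]
step 1: y = z − H·x̄ = [-7149/4141, 121822/4141]
step 1: S = H·P̄·Hᵀ + R = [3001491/53833 -82955/4141; -82955/4141 3199288/4141]
step 1: K = P̄·Hᵀ·S⁻¹ = [-443473404/2297313263 458093124/2297313263; 18783291/2297313263 -198756611/2297313263; -282048327/2297313263 -589878588/2297313263]
step 1: x' = x̄ + K·y = [2688882689/2297313263, 4167937912/2297313263, 2360338058/2297313263]
step 1: P' = (I − K·H)·P̄ = [452245236/2297313263 -126767283/2297313263 -241107822/2297313263; -126767283/2297313263 11406943941/4594626526 3916559736/2297313263; -241107822/2297313263 3916559736/2297313263 3040179864/2297313263]
step 2: x̄ = F·x = [627447355/328187609, -6856820601/2297313263, -8007331193/2297313263]
step 2: P̄ = F·P·Fᵀ + Q = [5492823428/328187609 -1528696827/328187609 -4898587014/328187609; -1528696827/328187609 16398991807/4594626526 14503383336/2297313263; -4898587014/328187609 14503383336/2297313263 45259149965/2297313263]
step 2: y = z − H·x̄ = [-4023897711/2297313263, -25984555136/2297313263]
step 2: S = H·P̄·Hᵀ + R = [127920805461/2297313263 -46077422425/2297313263; -46077422425/2297313263 752655015904/2297313263]
step 2: K = P̄·Hᵀ·S⁻¹ = [-7923734442076/40985749974913 8138828480676/40985749974913; 662299227403/40985749974913 -2601219778063/40985749974913; -4794879387357/40985749974913 -9842256717768/40985749974913]
step 2: x' = x̄ + K·y = [180760017935/40985749974913, -94068764524706/40985749974913, -23133853167418/40985749974913]
step 2: P' = (I − K·H)·P̄ = [8052790865236/40985749974913 -1825651557799/40985749974913 -3987402275718/40985749974913; -1825651557799/40985749974913 179830840999007/81971499949826 61327732405866/40985749974913; -3987402275718/40985749974913 61327732405866/40985749974913 48069143471200/40985749974913]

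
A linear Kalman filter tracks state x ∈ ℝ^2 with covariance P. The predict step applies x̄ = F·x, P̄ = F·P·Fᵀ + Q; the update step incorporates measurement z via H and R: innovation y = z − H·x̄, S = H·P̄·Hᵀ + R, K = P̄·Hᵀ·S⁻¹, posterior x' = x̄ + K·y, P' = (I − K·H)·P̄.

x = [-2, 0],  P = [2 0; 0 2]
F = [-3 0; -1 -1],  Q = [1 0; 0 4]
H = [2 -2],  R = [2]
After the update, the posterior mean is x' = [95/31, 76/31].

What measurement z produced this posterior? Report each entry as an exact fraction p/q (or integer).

z = [1]

x̄ = F·x = [6, 2]
P̄ = F·P·Fᵀ + Q = [19 6; 6 8]
S = H·P̄·Hᵀ + R = [62]
K = P̄·Hᵀ·S⁻¹ = [13/31; -2/31]
x' − x̄ = [-91/31, 14/31] = K·y
y = (KᵀK)⁻¹·Kᵀ·(x' − x̄) = [-7]
z = y + H·x̄ = [-7] + [8] = [1]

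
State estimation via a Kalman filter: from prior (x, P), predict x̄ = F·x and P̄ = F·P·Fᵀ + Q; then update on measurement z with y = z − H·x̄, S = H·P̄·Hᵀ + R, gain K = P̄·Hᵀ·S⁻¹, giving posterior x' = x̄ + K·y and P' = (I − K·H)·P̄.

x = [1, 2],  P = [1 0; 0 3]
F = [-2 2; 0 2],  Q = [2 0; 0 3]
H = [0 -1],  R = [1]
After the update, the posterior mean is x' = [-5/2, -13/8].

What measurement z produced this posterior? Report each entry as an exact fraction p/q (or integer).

z = [2]

x̄ = F·x = [2, 4]
P̄ = F·P·Fᵀ + Q = [18 12; 12 15]
S = H·P̄·Hᵀ + R = [16]
K = P̄·Hᵀ·S⁻¹ = [-3/4; -15/16]
x' − x̄ = [-9/2, -45/8] = K·y
y = (KᵀK)⁻¹·Kᵀ·(x' − x̄) = [6]
z = y + H·x̄ = [6] + [-4] = [2]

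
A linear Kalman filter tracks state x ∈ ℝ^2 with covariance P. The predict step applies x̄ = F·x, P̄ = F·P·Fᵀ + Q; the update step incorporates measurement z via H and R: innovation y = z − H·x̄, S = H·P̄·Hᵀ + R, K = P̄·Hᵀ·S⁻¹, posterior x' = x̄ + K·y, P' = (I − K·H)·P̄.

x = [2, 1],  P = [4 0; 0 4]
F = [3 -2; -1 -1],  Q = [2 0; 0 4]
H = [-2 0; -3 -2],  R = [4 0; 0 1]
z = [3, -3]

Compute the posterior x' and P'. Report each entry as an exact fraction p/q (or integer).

x̄ = F·x = [4, -3]
P̄ = F·P·Fᵀ + Q = [54 -4; -4 12]
y = z − H·x̄ = [11, 3]
S = H·P̄·Hᵀ + R = [220 308; 308 487]
K = P̄·Hᵀ·S⁻¹ = [-1291/3069 -14/279; 1898/3069 -116/279]
x' = x̄ + K·y = [-7/9, 23/9]
P' = (I − K·H)·P̄ = [2582/3069 -3796/3069; -3796/3069 6332/3069]

x' = [-7/9, 23/9]
P' = [2582/3069 -3796/3069; -3796/3069 6332/3069]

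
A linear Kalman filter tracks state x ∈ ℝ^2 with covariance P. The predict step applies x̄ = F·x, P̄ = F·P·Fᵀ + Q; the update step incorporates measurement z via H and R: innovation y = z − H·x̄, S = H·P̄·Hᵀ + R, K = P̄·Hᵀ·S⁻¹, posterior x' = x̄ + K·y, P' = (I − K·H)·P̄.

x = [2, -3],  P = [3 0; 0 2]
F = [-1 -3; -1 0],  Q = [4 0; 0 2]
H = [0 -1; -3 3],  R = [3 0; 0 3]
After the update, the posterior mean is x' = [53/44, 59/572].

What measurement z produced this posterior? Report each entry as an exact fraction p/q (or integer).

z = [-1, -3]

x̄ = F·x = [7, -2]
P̄ = F·P·Fᵀ + Q = [25 3; 3 5]
S = H·P̄·Hᵀ + R = [8 -6; -6 219]
K = P̄·Hᵀ·S⁻¹ = [-27/44 -7/22; -353/572 3/286]
x' − x̄ = [-255/44, 1203/572] = K·y
y = (KᵀK)⁻¹·Kᵀ·(x' − x̄) = [-3, 24]
z = y + H·x̄ = [-3, 24] + [2, -27] = [-1, -3]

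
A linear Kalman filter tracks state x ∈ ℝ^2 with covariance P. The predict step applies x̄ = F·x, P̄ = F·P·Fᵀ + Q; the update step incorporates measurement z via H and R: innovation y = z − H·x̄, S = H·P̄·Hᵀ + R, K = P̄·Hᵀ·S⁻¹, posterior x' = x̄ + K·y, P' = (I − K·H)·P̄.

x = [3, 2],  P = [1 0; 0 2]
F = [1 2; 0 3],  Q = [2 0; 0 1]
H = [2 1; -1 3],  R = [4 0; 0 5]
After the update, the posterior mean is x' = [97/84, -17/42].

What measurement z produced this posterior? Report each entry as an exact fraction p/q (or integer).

z = [1, -2]

x̄ = F·x = [7, 6]
P̄ = F·P·Fᵀ + Q = [11 12; 12 19]
S = H·P̄·Hᵀ + R = [115 95; 95 115]
K = P̄·Hᵀ·S⁻¹ = [307/840 -71/840; 67/420 109/420]
x' − x̄ = [-491/84, -269/42] = K·y
y = (KᵀK)⁻¹·Kᵀ·(x' − x̄) = [-19, -13]
z = y + H·x̄ = [-19, -13] + [20, 11] = [1, -2]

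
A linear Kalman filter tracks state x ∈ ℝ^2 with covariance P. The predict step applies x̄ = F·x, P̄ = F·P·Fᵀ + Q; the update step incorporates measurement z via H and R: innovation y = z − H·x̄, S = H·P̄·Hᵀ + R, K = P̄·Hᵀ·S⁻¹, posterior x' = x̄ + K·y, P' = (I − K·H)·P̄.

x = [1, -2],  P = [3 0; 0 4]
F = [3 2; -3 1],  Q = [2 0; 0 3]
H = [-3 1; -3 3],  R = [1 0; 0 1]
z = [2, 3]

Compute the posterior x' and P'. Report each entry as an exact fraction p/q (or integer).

x̄ = F·x = [-1, -5]
P̄ = F·P·Fᵀ + Q = [45 -19; -19 34]
y = z − H·x̄ = [4, 15]
S = H·P̄·Hᵀ + R = [554 735; 735 1054]
K = P̄·Hᵀ·S⁻¹ = [-21196/43691 6822/43691; -20951/43691 21201/43691]
x' = x̄ + K·y = [-26145/43691, 15756/43691]
P' = (I − K·H)·P̄ = [11735/43691 14009/43691; 14009/43691 21076/43691]

x' = [-26145/43691, 15756/43691]
P' = [11735/43691 14009/43691; 14009/43691 21076/43691]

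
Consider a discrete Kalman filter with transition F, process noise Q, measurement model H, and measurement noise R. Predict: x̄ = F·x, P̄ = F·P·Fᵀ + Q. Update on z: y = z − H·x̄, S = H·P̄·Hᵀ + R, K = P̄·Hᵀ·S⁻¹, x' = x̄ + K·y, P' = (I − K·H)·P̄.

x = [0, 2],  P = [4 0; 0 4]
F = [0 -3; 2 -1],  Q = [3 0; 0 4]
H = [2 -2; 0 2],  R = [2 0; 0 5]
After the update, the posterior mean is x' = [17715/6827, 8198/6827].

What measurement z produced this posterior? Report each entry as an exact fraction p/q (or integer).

x̄ = F·x = [-6, -2]
P̄ = F·P·Fᵀ + Q = [39 12; 12 24]
S = H·P̄·Hᵀ + R = [158 -48; -48 101]
K = P̄·Hᵀ·S⁻¹ = [3303/6827 3192/6827; -60/6827 3216/6827]
x' − x̄ = [58677/6827, 21852/6827] = K·y
y = (KᵀK)⁻¹·Kᵀ·(x' − x̄) = [11, 7]
z = y + H·x̄ = [11, 7] + [-8, -4] = [3, 3]

z = [3, 3]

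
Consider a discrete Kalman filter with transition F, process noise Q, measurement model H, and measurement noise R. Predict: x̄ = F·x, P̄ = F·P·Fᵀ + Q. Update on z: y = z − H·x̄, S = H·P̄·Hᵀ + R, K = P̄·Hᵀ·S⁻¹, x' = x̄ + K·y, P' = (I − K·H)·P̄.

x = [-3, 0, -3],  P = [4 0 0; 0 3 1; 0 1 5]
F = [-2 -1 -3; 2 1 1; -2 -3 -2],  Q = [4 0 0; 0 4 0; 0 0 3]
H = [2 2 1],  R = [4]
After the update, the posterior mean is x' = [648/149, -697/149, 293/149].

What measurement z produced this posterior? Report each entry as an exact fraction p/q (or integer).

x̄ = F·x = [15, -9, 12]
P̄ = F·P·Fᵀ + Q = [74 -38 66; -38 30 -40; 66 -40 78]
S = H·P̄·Hᵀ + R = [298]
K = P̄·Hᵀ·S⁻¹ = [69/149; -28/149; 65/149]
x' − x̄ = [-1587/149, 644/149, -1495/149] = K·y
y = (KᵀK)⁻¹·Kᵀ·(x' − x̄) = [-23]
z = y + H·x̄ = [-23] + [24] = [1]

z = [1]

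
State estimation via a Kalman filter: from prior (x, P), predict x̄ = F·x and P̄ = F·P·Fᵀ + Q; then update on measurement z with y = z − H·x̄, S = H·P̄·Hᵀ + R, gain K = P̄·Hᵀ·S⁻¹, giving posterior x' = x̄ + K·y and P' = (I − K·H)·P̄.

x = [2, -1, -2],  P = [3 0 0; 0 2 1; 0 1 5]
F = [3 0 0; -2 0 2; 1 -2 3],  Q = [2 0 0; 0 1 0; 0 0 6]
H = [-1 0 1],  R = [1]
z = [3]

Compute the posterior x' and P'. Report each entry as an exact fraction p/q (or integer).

x̄ = F·x = [6, -8, -2]
P̄ = F·P·Fᵀ + Q = [29 -18 9; -18 33 20; 9 20 50]
y = z − H·x̄ = [11]
S = H·P̄·Hᵀ + R = [62]
K = P̄·Hᵀ·S⁻¹ = [-10/31; 19/31; 41/62]
x' = x̄ + K·y = [76/31, -39/31, 327/62]
P' = (I − K·H)·P̄ = [699/31 -178/31 689/31; -178/31 301/31 -159/31; 689/31 -159/31 1419/62]

x' = [76/31, -39/31, 327/62]
P' = [699/31 -178/31 689/31; -178/31 301/31 -159/31; 689/31 -159/31 1419/62]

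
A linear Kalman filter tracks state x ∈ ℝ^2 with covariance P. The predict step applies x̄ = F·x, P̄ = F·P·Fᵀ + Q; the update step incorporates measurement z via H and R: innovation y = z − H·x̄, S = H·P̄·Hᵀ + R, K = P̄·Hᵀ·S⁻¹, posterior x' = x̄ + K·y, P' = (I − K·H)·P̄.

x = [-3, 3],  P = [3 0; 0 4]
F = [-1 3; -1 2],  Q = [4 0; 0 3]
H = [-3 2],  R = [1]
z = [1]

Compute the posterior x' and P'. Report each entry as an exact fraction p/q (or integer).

x̄ = F·x = [12, 9]
P̄ = F·P·Fᵀ + Q = [43 27; 27 22]
y = z − H·x̄ = [19]
S = H·P̄·Hᵀ + R = [152]
K = P̄·Hᵀ·S⁻¹ = [-75/152; -37/152]
x' = x̄ + K·y = [21/8, 35/8]
P' = (I − K·H)·P̄ = [911/152 1329/152; 1329/152 1975/152]

x' = [21/8, 35/8]
P' = [911/152 1329/152; 1329/152 1975/152]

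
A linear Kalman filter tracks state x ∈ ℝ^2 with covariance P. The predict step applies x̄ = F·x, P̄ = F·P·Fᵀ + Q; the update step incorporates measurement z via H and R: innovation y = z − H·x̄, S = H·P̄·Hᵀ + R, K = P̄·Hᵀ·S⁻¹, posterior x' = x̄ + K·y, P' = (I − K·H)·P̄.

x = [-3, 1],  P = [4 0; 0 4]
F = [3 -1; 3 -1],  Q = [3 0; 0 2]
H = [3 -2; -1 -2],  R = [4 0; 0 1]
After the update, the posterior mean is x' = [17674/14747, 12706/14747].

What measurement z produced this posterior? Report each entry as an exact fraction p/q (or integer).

z = [2, -3]

x̄ = F·x = [-10, -10]
P̄ = F·P·Fᵀ + Q = [43 40; 40 42]
S = H·P̄·Hᵀ + R = [79 -121; -121 372]
K = P̄·Hᵀ·S⁻¹ = [3345/14747 -3788/14747; -1612/14747 -5440/14747]
x' − x̄ = [165144/14747, 160176/14747] = K·y
y = (KᵀK)⁻¹·Kᵀ·(x' − x̄) = [12, -33]
z = y + H·x̄ = [12, -33] + [-10, 30] = [2, -3]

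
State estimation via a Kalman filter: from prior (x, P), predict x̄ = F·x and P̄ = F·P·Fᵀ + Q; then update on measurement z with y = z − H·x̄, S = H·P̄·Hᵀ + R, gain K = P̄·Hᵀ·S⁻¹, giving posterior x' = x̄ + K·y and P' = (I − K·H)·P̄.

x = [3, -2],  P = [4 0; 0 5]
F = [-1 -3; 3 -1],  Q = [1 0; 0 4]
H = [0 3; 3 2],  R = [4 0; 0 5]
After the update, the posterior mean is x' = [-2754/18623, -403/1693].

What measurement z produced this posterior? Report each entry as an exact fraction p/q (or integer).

x̄ = F·x = [3, 11]
P̄ = F·P·Fᵀ + Q = [50 3; 3 45]
S = H·P̄·Hᵀ + R = [409 297; 297 671]
K = P̄·Hᵀ·S⁻¹ = [-3663/16930 61131/186230; 2781/8465 18/8465]
x' − x̄ = [-58623/18623, -19026/1693] = K·y
y = (KᵀK)⁻¹·Kᵀ·(x' − x̄) = [-34, -32]
z = y + H·x̄ = [-34, -32] + [33, 31] = [-1, -1]

z = [-1, -1]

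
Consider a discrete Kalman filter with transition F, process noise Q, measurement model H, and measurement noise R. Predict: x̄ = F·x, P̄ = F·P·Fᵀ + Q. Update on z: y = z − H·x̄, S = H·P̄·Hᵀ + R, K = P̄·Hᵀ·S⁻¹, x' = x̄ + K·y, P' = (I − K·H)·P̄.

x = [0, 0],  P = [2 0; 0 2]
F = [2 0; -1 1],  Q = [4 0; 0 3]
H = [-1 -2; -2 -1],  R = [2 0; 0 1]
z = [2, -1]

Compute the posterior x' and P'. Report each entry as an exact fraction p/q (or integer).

x̄ = F·x = [0, 0]
P̄ = F·P·Fᵀ + Q = [12 -4; -4 7]
y = z − H·x̄ = [2, -1]
S = H·P̄·Hᵀ + R = [26 18; 18 40]
K = P̄·Hᵀ·S⁻¹ = [50/179 -112/179; -209/358 103/358]
x' = x̄ + K·y = [212/179, -521/358]
P' = (I − K·H)·P̄ = [108/179 -104/179; -104/179 313/358]

x' = [212/179, -521/358]
P' = [108/179 -104/179; -104/179 313/358]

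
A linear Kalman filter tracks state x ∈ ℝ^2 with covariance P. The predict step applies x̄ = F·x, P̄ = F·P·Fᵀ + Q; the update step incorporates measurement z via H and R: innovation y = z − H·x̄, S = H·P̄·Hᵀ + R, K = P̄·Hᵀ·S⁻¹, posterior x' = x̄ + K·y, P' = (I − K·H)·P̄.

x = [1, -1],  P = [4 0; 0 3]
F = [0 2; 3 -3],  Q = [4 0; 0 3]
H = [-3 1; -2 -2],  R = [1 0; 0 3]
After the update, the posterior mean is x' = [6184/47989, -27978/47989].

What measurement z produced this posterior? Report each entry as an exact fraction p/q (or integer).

x̄ = F·x = [-2, 6]
P̄ = F·P·Fᵀ + Q = [16 -18; -18 66]
S = H·P̄·Hᵀ + R = [319 -108; -108 187]
K = P̄·Hᵀ·S⁻¹ = [-11910/47989 -5852/47989; 12072/47989 -17664/47989]
x' − x̄ = [102162/47989, -315912/47989] = K·y
y = (KᵀK)⁻¹·Kᵀ·(x' − x̄) = [-13, 9]
z = y + H·x̄ = [-13, 9] + [12, -8] = [-1, 1]

z = [-1, 1]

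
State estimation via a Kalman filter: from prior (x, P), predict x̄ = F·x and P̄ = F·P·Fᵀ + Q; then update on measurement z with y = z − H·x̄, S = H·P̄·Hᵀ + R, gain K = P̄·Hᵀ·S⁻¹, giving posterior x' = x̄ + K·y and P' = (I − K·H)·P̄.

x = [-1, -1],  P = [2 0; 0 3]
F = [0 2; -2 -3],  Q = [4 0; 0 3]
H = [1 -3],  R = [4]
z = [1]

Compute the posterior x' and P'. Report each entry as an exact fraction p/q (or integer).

x' = [32/47, -13/235]
P' = [262/47 78/47; 78/47 218/235]

x̄ = F·x = [-2, 5]
P̄ = F·P·Fᵀ + Q = [16 -18; -18 38]
y = z − H·x̄ = [18]
S = H·P̄·Hᵀ + R = [470]
K = P̄·Hᵀ·S⁻¹ = [7/47; -66/235]
x' = x̄ + K·y = [32/47, -13/235]
P' = (I − K·H)·P̄ = [262/47 78/47; 78/47 218/235]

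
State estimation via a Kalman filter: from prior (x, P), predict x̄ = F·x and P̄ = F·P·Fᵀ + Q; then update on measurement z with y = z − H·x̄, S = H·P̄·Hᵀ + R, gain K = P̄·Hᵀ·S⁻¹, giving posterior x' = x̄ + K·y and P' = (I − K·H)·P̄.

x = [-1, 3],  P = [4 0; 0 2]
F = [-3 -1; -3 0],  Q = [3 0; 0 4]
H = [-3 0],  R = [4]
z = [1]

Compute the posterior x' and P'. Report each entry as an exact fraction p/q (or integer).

x' = [-123/373, 1011/373]
P' = [164/373 144/373; 144/373 3256/373]

x̄ = F·x = [0, 3]
P̄ = F·P·Fᵀ + Q = [41 36; 36 40]
y = z − H·x̄ = [1]
S = H·P̄·Hᵀ + R = [373]
K = P̄·Hᵀ·S⁻¹ = [-123/373; -108/373]
x' = x̄ + K·y = [-123/373, 1011/373]
P' = (I − K·H)·P̄ = [164/373 144/373; 144/373 3256/373]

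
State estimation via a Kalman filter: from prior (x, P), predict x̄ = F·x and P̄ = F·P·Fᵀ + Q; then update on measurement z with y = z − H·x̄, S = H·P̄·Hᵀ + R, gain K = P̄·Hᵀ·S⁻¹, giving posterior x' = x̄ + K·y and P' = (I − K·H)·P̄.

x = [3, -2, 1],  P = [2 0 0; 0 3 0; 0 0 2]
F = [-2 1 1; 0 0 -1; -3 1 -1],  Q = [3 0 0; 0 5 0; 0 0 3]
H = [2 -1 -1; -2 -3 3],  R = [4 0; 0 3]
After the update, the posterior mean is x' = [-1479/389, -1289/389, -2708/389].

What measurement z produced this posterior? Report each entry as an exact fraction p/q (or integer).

z = [3, -3]

x̄ = F·x = [-7, -1, -12]
P̄ = F·P·Fᵀ + Q = [16 -2 13; -2 7 2; 13 2 26]
S = H·P̄·Hᵀ + R = [61 -9; -9 148]
K = P̄·Hᵀ·S⁻¹ = [3225/8947 982/8947; -2023/8947 -788/8947; 118/8947 2788/8947]
x' − x̄ = [1244/389, -900/389, 1960/389] = K·y
y = (KᵀK)⁻¹·Kᵀ·(x' − x̄) = [4, 16]
z = y + H·x̄ = [4, 16] + [-1, -19] = [3, -3]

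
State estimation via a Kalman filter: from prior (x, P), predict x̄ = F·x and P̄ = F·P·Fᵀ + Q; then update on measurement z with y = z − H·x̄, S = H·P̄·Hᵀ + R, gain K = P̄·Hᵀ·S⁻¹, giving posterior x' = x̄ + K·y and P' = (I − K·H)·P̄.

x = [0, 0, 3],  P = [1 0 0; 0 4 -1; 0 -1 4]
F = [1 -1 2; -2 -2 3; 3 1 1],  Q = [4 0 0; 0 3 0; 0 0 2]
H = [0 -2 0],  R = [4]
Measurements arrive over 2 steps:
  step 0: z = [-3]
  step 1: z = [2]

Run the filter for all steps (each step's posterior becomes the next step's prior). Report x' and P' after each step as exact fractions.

step 0: x̄ = F·x = [6, 9, 3]
step 0: P̄ = F·P·Fᵀ + Q = [29 37 6; 37 71 -3; 6 -3 17]
step 0: y = z − H·x̄ = [15]
step 0: S = H·P̄·Hᵀ + R = [288]
step 0: K = P̄·Hᵀ·S⁻¹ = [-37/144; -71/144; 1/48]
step 0: x' = x̄ + K·y = [103/48, 77/48, 53/16]
step 0: P' = (I − K·H)·P̄ = [719/72 37/72 181/24; 37/72 71/72 -1/24; 181/24 -1/24 135/8]
step 1: x̄ = F·x = [43/6, 39/16, 545/48]
step 1: P̄ = F·P·Fᵀ + Q = [1006/9 76 1030/9; 76 903/8 299/8; 1030/9 299/8 11375/72]
step 1: y = z − H·x̄ = [55/8]
step 1: S = H·P̄·Hᵀ + R = [911/2]
step 1: K = P̄·Hᵀ·S⁻¹ = [-304/911; -903/1822; -299/1822]
step 1: x' = x̄ + K·y = [26633/5466, -1767/1822, 55895/5466]
step 1: P' = (I − K·H)·P̄ = [500594/8199 608/911 733814/8199; 608/911 903/911 299/911; 733814/8199 299/911 1194752/8199]

step 0: x' = [103/48, 77/48, 53/16], P' = [719/72 37/72 181/24; 37/72 71/72 -1/24; 181/24 -1/24 135/8]
step 1: x' = [26633/5466, -1767/1822, 55895/5466], P' = [500594/8199 608/911 733814/8199; 608/911 903/911 299/911; 733814/8199 299/911 1194752/8199]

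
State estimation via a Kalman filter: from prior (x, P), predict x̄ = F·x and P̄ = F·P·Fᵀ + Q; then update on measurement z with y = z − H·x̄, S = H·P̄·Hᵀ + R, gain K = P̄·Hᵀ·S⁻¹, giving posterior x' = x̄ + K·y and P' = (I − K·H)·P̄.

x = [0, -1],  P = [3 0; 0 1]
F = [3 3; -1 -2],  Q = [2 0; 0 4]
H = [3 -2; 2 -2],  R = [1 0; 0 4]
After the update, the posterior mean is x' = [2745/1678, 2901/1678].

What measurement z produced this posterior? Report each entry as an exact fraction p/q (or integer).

x̄ = F·x = [-3, 2]
P̄ = F·P·Fᵀ + Q = [38 -15; -15 11]
S = H·P̄·Hᵀ + R = [567 422; 422 320]
K = P̄·Hᵀ·S⁻¹ = [337/839 -333/1678; 126/839 -605/1678]
x' − x̄ = [7779/1678, -455/1678] = K·y
y = (KᵀK)⁻¹·Kᵀ·(x' − x̄) = [15, 7]
z = y + H·x̄ = [15, 7] + [-13, -10] = [2, -3]

z = [2, -3]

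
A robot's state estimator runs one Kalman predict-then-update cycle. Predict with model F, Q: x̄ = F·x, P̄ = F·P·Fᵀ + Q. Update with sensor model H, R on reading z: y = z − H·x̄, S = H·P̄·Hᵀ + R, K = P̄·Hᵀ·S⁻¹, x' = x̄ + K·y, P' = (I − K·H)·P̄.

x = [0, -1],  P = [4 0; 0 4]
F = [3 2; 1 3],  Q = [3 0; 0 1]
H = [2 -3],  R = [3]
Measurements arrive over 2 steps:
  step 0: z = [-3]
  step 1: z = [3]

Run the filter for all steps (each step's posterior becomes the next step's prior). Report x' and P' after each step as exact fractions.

step 0: x̄ = F·x = [-2, -3]
step 0: P̄ = F·P·Fᵀ + Q = [55 36; 36 41]
step 0: y = z − H·x̄ = [-8]
step 0: S = H·P̄·Hᵀ + R = [160]
step 0: K = P̄·Hᵀ·S⁻¹ = [1/80; -51/160]
step 0: x' = x̄ + K·y = [-21/10, -9/20]
step 0: P' = (I − K·H)·P̄ = [2199/40 2931/80; 2931/80 3959/160]
step 1: x̄ = F·x = [-36/5, -69/20]
step 1: P̄ = F·P·Fᵀ + Q = [5182/5 3582/5; 3582/5 79759/160]
step 1: y = z − H·x̄ = [141/20]
step 1: S = H·P̄·Hᵀ + R = [6119/160]
step 1: K = P̄·Hᵀ·S⁻¹ = [-12224/6119; -10029/6119]
step 1: x' = x̄ + K·y = [-130236/6119, -91815/6119]
step 1: P' = (I − K·H)·P̄ = [5407818/6119 3617436/6119; 3617436/6119 2421653/6119]

step 0: x' = [-21/10, -9/20], P' = [2199/40 2931/80; 2931/80 3959/160]
step 1: x' = [-130236/6119, -91815/6119], P' = [5407818/6119 3617436/6119; 3617436/6119 2421653/6119]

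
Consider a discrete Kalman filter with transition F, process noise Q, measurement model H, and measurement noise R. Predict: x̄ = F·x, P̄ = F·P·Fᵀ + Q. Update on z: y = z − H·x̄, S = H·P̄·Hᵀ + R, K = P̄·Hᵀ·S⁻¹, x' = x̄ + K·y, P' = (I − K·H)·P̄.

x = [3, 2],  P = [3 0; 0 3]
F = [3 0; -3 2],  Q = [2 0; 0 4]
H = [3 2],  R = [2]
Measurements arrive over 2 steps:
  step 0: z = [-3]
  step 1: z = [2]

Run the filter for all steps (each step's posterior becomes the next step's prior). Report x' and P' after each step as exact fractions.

step 0: x̄ = F·x = [9, -5]
step 0: P̄ = F·P·Fᵀ + Q = [29 -27; -27 43]
step 0: y = z − H·x̄ = [-20]
step 0: S = H·P̄·Hᵀ + R = [111]
step 0: K = P̄·Hᵀ·S⁻¹ = [11/37; 5/111]
step 0: x' = x̄ + K·y = [113/37, -655/111]
step 0: P' = (I − K·H)·P̄ = [710/37 -1054/37; -1054/37 4748/111]
step 1: x̄ = F·x = [339/37, -2327/111]
step 1: P̄ = F·P·Fᵀ + Q = [6464/37 -12714/37; -12714/37 76550/111]
step 1: y = z − H·x̄ = [1825/111]
step 1: S = H·P̄·Hᵀ + R = [23246/111]
step 1: K = P̄·Hᵀ·S⁻¹ = [-9054/11623; 19337/11623]
step 1: x' = x̄ + K·y = [-42369/11623, 74264/11623]
step 1: P' = (I − K·H)·P̄ = [553544/11623 -839370/11623; -839370/11623 1278392/11623]

step 0: x' = [113/37, -655/111], P' = [710/37 -1054/37; -1054/37 4748/111]
step 1: x' = [-42369/11623, 74264/11623], P' = [553544/11623 -839370/11623; -839370/11623 1278392/11623]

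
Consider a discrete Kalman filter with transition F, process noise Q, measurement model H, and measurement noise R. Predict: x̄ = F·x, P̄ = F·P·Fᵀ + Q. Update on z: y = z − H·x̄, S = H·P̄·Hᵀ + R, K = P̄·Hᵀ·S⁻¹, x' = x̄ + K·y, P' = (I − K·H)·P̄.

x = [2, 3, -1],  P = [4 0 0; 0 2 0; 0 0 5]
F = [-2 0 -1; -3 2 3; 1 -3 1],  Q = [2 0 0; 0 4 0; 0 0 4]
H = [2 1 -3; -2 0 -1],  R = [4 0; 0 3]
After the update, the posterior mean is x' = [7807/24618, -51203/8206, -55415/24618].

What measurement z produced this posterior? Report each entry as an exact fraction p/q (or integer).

x̄ = F·x = [-3, -3, -8]
P̄ = F·P·Fᵀ + Q = [23 9 -13; 9 93 -9; -13 -9 31]
S = H·P̄·Hᵀ + R = [714 -60; -60 74]
K = P̄·Hᵀ·S⁻¹ = [1244/12309 -2987/8206; 806/4103 309/8206; -2443/12309 -1875/8206]
x' − x̄ = [81661/24618, -26585/8206, 141529/24618] = K·y
y = (KᵀK)⁻¹·Kᵀ·(x' − x̄) = [-14, -13]
z = y + H·x̄ = [-14, -13] + [15, 14] = [1, 1]

z = [1, 1]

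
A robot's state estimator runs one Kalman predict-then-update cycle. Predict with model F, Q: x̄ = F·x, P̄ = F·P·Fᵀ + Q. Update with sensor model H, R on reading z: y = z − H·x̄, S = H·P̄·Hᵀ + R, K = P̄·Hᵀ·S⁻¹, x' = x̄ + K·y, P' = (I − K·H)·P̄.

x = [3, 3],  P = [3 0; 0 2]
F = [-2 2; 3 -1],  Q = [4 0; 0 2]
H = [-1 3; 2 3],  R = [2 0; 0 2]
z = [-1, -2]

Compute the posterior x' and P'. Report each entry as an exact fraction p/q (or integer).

x̄ = F·x = [0, 6]
P̄ = F·P·Fᵀ + Q = [24 -22; -22 31]
y = z − H·x̄ = [-19, -20]
S = H·P̄·Hᵀ + R = [437 165; 165 113]
K = P̄·Hᵀ·S⁻¹ = [-1800/5539 1746/5539; 2455/11078 1219/11078]
x' = x̄ + K·y = [-720/5539, -4557/11078]
P' = (I − K·H)·P̄ = [2364/5539 -412/5539; -412/5539 681/5539]

x' = [-720/5539, -4557/11078]
P' = [2364/5539 -412/5539; -412/5539 681/5539]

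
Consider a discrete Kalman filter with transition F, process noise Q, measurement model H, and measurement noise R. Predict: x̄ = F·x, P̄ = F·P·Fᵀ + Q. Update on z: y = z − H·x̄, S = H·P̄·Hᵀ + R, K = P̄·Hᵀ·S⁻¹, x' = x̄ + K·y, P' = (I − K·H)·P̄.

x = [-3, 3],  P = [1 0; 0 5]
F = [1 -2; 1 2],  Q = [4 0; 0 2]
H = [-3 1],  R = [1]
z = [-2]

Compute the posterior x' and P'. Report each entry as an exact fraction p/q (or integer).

x' = [-259/363, -1471/363]
P' = [239/363 623/363; 623/363 1949/363]

x̄ = F·x = [-9, 3]
P̄ = F·P·Fᵀ + Q = [25 -19; -19 23]
y = z − H·x̄ = [-32]
S = H·P̄·Hᵀ + R = [363]
K = P̄·Hᵀ·S⁻¹ = [-94/363; 80/363]
x' = x̄ + K·y = [-259/363, -1471/363]
P' = (I − K·H)·P̄ = [239/363 623/363; 623/363 1949/363]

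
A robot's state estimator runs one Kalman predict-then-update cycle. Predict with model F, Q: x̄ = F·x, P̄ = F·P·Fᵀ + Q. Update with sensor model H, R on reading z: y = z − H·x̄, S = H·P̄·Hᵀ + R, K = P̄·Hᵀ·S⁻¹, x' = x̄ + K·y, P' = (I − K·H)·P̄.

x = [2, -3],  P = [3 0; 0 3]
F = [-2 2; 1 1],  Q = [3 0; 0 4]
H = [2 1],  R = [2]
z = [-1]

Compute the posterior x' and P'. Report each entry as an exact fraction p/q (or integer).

x' = [-1, 2/3]
P' = [27/10 -9/2; -9/2 55/6]

x̄ = F·x = [-10, -1]
P̄ = F·P·Fᵀ + Q = [27 0; 0 10]
y = z − H·x̄ = [20]
S = H·P̄·Hᵀ + R = [120]
K = P̄·Hᵀ·S⁻¹ = [9/20; 1/12]
x' = x̄ + K·y = [-1, 2/3]
P' = (I − K·H)·P̄ = [27/10 -9/2; -9/2 55/6]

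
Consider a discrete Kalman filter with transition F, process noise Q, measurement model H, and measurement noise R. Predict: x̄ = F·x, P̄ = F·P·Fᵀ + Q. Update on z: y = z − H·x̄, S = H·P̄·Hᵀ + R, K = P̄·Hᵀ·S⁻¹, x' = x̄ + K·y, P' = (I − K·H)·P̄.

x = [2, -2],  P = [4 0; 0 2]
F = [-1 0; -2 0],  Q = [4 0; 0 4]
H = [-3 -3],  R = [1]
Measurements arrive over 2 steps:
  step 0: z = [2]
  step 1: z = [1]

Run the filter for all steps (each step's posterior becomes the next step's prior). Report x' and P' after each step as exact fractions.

step 0: x̄ = F·x = [-2, -4]
step 0: P̄ = F·P·Fᵀ + Q = [8 8; 8 20]
step 0: y = z − H·x̄ = [-16]
step 0: S = H·P̄·Hᵀ + R = [397]
step 0: K = P̄·Hᵀ·S⁻¹ = [-48/397; -84/397]
step 0: x' = x̄ + K·y = [-26/397, -244/397]
step 0: P' = (I − K·H)·P̄ = [872/397 -856/397; -856/397 884/397]
step 1: x̄ = F·x = [26/397, 52/397]
step 1: P̄ = F·P·Fᵀ + Q = [2460/397 1744/397; 1744/397 5076/397]
step 1: y = z − H·x̄ = [631/397]
step 1: S = H·P̄·Hᵀ + R = [99613/397]
step 1: K = P̄·Hᵀ·S⁻¹ = [-12612/99613; -20460/99613]
step 1: x' = x̄ + K·y = [-13522/99613, -19472/99613]
step 1: P' = (I − K·H)·P̄ = [216588/99613 -212384/99613; -212384/99613 219204/99613]

step 0: x' = [-26/397, -244/397], P' = [872/397 -856/397; -856/397 884/397]
step 1: x' = [-13522/99613, -19472/99613], P' = [216588/99613 -212384/99613; -212384/99613 219204/99613]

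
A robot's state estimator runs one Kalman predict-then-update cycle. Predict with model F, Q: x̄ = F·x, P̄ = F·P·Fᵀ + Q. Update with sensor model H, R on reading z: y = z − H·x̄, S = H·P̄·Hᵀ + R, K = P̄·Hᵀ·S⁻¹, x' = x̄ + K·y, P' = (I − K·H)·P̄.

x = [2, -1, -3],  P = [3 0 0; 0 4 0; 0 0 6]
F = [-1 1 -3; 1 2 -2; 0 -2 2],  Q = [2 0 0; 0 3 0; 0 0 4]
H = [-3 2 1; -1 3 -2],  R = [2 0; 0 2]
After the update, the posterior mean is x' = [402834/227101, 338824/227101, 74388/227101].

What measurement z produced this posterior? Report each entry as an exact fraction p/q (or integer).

z = [-2, 2]

x̄ = F·x = [6, 6, -4]
P̄ = F·P·Fᵀ + Q = [63 41 -44; 41 46 -40; -44 -40 44]
S = H·P̄·Hᵀ + R = [409 -254; -254 713]
K = P̄·Hᵀ·S⁻¹ = [-70071/227101 22178/227101; -5665/227101 54359/227101; 26792/227101 -42692/227101]
x' − x̄ = [-959772/227101, -1023782/227101, 982792/227101] = K·y
y = (KᵀK)⁻¹·Kᵀ·(x' − x̄) = [8, -18]
z = y + H·x̄ = [8, -18] + [-10, 20] = [-2, 2]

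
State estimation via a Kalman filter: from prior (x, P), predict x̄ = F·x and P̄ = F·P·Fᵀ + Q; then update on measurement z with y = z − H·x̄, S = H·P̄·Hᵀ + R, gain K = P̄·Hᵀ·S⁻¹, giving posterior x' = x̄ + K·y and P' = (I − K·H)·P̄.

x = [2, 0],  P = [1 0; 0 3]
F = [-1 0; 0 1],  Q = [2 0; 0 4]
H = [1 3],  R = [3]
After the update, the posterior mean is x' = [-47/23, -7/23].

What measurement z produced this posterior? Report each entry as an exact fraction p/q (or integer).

z = [-3]

x̄ = F·x = [-2, 0]
P̄ = F·P·Fᵀ + Q = [3 0; 0 7]
S = H·P̄·Hᵀ + R = [69]
K = P̄·Hᵀ·S⁻¹ = [1/23; 7/23]
x' − x̄ = [-1/23, -7/23] = K·y
y = (KᵀK)⁻¹·Kᵀ·(x' − x̄) = [-1]
z = y + H·x̄ = [-1] + [-2] = [-3]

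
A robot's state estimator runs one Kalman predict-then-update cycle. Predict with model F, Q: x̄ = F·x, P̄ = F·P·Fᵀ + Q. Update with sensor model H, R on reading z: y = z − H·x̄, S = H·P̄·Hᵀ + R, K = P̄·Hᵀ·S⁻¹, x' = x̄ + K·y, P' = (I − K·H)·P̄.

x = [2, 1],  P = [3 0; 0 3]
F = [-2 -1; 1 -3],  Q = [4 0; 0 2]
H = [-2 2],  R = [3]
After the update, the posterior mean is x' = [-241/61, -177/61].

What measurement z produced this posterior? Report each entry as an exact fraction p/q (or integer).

x̄ = F·x = [-5, -1]
P̄ = F·P·Fᵀ + Q = [19 3; 3 32]
S = H·P̄·Hᵀ + R = [183]
K = P̄·Hᵀ·S⁻¹ = [-32/183; 58/183]
x' − x̄ = [64/61, -116/61] = K·y
y = (KᵀK)⁻¹·Kᵀ·(x' − x̄) = [-6]
z = y + H·x̄ = [-6] + [8] = [2]

z = [2]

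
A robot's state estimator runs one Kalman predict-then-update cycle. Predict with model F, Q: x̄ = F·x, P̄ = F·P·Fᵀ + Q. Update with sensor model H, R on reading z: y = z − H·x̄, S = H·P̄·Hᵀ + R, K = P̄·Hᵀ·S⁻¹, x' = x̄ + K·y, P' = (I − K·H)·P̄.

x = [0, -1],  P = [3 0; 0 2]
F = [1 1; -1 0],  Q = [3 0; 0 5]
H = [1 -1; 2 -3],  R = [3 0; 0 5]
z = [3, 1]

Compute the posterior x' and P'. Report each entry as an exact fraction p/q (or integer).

x̄ = F·x = [-1, 0]
P̄ = F·P·Fᵀ + Q = [8 -3; -3 8]
y = z − H·x̄ = [4, 3]
S = H·P̄·Hᵀ + R = [25 55; 55 145]
K = P̄·Hᵀ·S⁻¹ = [11/30 1/30; 11/120 -29/120]
x' = x̄ + K·y = [17/30, -43/120]
P' = (I − K·H)·P̄ = [47/15 61/30; 61/30 211/120]

x' = [17/30, -43/120]
P' = [47/15 61/30; 61/30 211/120]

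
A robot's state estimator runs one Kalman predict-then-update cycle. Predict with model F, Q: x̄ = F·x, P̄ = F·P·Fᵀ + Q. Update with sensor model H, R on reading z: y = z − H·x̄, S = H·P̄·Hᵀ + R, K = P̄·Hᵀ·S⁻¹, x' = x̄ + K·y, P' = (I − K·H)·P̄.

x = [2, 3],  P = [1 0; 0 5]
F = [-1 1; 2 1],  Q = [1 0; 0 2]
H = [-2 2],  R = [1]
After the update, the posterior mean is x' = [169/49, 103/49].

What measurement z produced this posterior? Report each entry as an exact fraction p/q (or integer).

z = [-3]

x̄ = F·x = [1, 7]
P̄ = F·P·Fᵀ + Q = [7 3; 3 11]
S = H·P̄·Hᵀ + R = [49]
K = P̄·Hᵀ·S⁻¹ = [-8/49; 16/49]
x' − x̄ = [120/49, -240/49] = K·y
y = (KᵀK)⁻¹·Kᵀ·(x' − x̄) = [-15]
z = y + H·x̄ = [-15] + [12] = [-3]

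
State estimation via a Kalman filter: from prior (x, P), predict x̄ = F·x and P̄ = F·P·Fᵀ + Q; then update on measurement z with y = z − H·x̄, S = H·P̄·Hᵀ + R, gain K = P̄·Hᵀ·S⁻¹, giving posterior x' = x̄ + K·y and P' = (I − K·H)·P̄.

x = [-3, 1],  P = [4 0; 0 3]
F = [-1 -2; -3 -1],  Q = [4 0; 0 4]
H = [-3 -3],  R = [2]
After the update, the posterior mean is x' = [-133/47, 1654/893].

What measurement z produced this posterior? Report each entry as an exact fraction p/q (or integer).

z = [3]

x̄ = F·x = [1, 8]
P̄ = F·P·Fᵀ + Q = [20 18; 18 43]
S = H·P̄·Hᵀ + R = [893]
K = P̄·Hᵀ·S⁻¹ = [-6/47; -183/893]
x' − x̄ = [-180/47, -5490/893] = K·y
y = (KᵀK)⁻¹·Kᵀ·(x' − x̄) = [30]
z = y + H·x̄ = [30] + [-27] = [3]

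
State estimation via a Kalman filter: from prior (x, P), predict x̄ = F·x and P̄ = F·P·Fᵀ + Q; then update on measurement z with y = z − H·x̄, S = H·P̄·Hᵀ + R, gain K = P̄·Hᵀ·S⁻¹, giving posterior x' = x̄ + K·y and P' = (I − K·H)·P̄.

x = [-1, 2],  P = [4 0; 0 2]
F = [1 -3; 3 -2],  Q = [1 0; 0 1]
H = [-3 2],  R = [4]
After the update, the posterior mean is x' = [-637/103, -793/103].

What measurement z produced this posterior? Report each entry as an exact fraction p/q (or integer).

x̄ = F·x = [-7, -7]
P̄ = F·P·Fᵀ + Q = [23 24; 24 45]
S = H·P̄·Hᵀ + R = [103]
K = P̄·Hᵀ·S⁻¹ = [-21/103; 18/103]
x' − x̄ = [84/103, -72/103] = K·y
y = (KᵀK)⁻¹·Kᵀ·(x' − x̄) = [-4]
z = y + H·x̄ = [-4] + [7] = [3]

z = [3]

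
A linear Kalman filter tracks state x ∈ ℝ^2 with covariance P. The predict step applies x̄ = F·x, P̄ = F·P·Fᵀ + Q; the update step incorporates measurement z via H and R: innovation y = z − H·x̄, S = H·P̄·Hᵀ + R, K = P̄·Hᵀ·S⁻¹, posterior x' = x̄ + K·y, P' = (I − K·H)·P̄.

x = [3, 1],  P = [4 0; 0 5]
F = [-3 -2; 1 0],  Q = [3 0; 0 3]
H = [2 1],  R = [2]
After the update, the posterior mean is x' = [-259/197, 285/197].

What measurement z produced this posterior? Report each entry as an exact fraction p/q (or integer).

z = [-1]

x̄ = F·x = [-11, 3]
P̄ = F·P·Fᵀ + Q = [59 -12; -12 7]
S = H·P̄·Hᵀ + R = [197]
K = P̄·Hᵀ·S⁻¹ = [106/197; -17/197]
x' − x̄ = [1908/197, -306/197] = K·y
y = (KᵀK)⁻¹·Kᵀ·(x' − x̄) = [18]
z = y + H·x̄ = [18] + [-19] = [-1]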